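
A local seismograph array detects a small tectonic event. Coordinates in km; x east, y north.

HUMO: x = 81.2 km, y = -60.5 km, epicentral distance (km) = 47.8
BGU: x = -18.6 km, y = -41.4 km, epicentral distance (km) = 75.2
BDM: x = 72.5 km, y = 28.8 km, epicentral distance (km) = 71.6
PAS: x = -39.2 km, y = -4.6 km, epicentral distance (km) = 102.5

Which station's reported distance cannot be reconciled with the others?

HUMO

Solve using three stations at a time. Using BGU, BDM, PAS (subtract circle equations pairwise → linear system) gives (x, y) ≈ (56.6, -41.0).
Distances from that point to each station vs reported:
  HUMO: calculated 31.4 vs reported 47.8 → residual 16.4 km
  BGU: calculated 75.2 vs reported 75.2 → residual 0.0 km
  BDM: calculated 71.6 vs reported 71.6 → residual 0.0 km
  PAS: calculated 102.5 vs reported 102.5 → residual 0.0 km
BGU, BDM, PAS are mutually consistent (residuals ≈ 0); HUMO is off by 16.4 km.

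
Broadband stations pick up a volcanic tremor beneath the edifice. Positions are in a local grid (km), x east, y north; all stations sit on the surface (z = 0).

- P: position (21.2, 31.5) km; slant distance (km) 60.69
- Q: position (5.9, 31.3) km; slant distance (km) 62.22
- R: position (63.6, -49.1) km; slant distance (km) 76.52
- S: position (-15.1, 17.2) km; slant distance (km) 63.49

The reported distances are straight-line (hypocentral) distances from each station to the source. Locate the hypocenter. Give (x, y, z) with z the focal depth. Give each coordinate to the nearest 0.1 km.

Each station gives a sphere (x−x_i)² + (y−y_i)² + z² = d_i² (stations at z=0).
Subtracting the P sphere from Q and R: z² cancels, leaving linear equations in x and y:
-30.6 x − 0.4 y = -615.24
84.8 x − 161.2 y = 2842.05
Solving: x ≈ 20.198, y ≈ -7.006 km (keep extra digits for the depth step; rounded: 20.2, -7.0).
Then from the P sphere: z² = 60.69² − (x − 21.2)² − (y − 31.5)² with x = 20.198, y = -7.006, so z ≈ 46.899 ≈ 46.9 km.
Check against S (with the unrounded solution): distance 63.49 ≈ 63.49 km. ✓

x ≈ 20.2 km, y ≈ -7.0 km, depth ≈ 46.9 km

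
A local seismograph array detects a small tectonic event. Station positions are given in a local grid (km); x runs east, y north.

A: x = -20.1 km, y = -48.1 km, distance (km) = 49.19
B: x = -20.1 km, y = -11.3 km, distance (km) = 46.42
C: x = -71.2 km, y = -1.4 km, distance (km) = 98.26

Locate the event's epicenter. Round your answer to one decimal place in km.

Circle about each station: (x + 20.1)² + (y + 48.1)² = 49.19²; (x + 20.1)² + (y + 11.3)² = 46.42²; (x + 71.2)² + (y + 1.4)² = 98.26².
Subtracting the A equation from the B and C equations removes the quadratic terms:
0.0 x + 73.6 y = -1921.08
-102.2 x + 93.4 y = -4881.59
Solving the 2×2 system: x ≈ 23.9, y ≈ -26.1 km.

(23.9, -26.1)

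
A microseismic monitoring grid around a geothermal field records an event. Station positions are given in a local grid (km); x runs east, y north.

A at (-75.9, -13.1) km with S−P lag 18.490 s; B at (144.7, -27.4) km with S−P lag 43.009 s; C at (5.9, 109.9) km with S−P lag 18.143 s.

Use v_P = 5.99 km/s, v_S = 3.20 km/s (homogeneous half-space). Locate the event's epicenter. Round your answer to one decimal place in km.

Distance from S−P lag: d = Δt · v_P v_S / (v_P − v_S) = Δt · (5.99·3.20)/(5.99−3.20) ≈ 6.8703·Δt.
So d_A = 127.03, d_B = 295.48, d_C = 124.65 km.
Circle about each station: (x + 75.9)² + (y + 13.1)² = 127.03²; (x − 144.7)² + (y + 27.4)² = 295.48²; (x − 5.9)² + (y − 109.9)² = 124.65².
Subtracting pairs of circle equations eliminates x²+y² and gives linear equations (the radical axes):
441.2 x − 28.6 y = -55415.38
163.6 x + 246.0 y = 6779.40
Solving the 2×2 system: x ≈ -118.7, y ≈ 106.5 km.

(-118.7, 106.5)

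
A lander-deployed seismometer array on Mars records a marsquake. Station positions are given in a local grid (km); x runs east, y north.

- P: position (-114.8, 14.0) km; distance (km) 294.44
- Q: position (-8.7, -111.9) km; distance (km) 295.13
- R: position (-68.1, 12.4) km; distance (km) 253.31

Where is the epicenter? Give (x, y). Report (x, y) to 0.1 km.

(153.9, 134.4)

Circle about each station: (x + 114.8)² + (y − 14.0)² = 294.44²; (x + 8.7)² + (y + 111.9)² = 295.13²; (x + 68.1)² + (y − 12.4)² = 253.31².
Subtracting the P equation from the Q and R equations removes the quadratic terms:
212.2 x − 251.8 y = -1184.54
93.4 x − 3.2 y = 13945.29
Solving the 2×2 system: x ≈ 153.9, y ≈ 134.4 km.
Check against P (with the unrounded x, y): √((x + 114.8)²+(y − 14.0)²) = 294.46 ≈ 294.44 km. ✓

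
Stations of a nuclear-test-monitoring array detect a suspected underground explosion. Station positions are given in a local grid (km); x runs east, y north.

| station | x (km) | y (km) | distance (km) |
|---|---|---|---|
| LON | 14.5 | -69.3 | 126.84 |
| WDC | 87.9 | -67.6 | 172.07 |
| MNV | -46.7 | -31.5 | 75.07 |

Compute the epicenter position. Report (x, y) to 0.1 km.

Circle about each station: (x − 14.5)² + (y + 69.3)² = 126.84²; (x − 87.9)² + (y + 67.6)² = 172.07²; (x + 46.7)² + (y + 31.5)² = 75.07².
Subtracting the LON equation from the WDC and MNV equations removes the quadratic terms:
146.8 x + 3.4 y = -6236.27
-122.4 x + 75.6 y = 8613.28
Solving the 2×2 system: x ≈ -43.5, y ≈ 43.5 km.

(-43.5, 43.5)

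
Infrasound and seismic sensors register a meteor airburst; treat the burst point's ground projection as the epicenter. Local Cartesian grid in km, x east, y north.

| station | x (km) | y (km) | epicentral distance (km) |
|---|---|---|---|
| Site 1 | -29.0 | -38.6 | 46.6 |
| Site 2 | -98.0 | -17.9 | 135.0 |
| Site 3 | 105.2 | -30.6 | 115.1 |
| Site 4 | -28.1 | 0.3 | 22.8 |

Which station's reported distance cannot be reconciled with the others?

Solve using three stations at a time. Using Site 1, Site 3, Site 4 (subtract circle equations pairwise → linear system) gives (x, y) ≈ (-5.3, 1.5).
Distances from that point to each station vs reported:
  Site 1: calculated 46.6 vs reported 46.6 → residual 0.0 km
  Site 2: calculated 94.7 vs reported 135.0 → residual 40.3 km
  Site 3: calculated 115.1 vs reported 115.1 → residual 0.0 km
  Site 4: calculated 22.8 vs reported 22.8 → residual 0.0 km
Site 1, Site 3, Site 4 are mutually consistent (residuals ≈ 0); Site 2 is off by 40.3 km.

Site 2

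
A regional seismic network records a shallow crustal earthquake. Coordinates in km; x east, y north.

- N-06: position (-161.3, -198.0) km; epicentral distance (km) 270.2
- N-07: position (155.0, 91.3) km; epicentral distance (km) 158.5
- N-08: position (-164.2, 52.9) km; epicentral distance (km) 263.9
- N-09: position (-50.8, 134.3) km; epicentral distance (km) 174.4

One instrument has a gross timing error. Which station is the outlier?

Solve using three stations at a time. Using N-06, N-07, N-09 (subtract circle equations pairwise → linear system) gives (x, y) ≈ (38.1, -15.7).
Distances from that point to each station vs reported:
  N-06: calculated 270.2 vs reported 270.2 → residual 0.0 km
  N-07: calculated 158.5 vs reported 158.5 → residual 0.0 km
  N-08: calculated 213.6 vs reported 263.9 → residual 50.3 km
  N-09: calculated 174.4 vs reported 174.4 → residual 0.0 km
N-06, N-07, N-09 are mutually consistent (residuals ≈ 0); N-08 is off by 50.3 km.

N-08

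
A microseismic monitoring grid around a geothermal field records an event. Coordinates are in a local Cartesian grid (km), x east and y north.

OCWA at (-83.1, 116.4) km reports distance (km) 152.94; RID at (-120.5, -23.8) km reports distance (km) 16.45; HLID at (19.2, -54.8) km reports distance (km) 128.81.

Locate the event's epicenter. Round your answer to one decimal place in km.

Circle about each station: (x + 83.1)² + (y − 116.4)² = 152.94²; (x + 120.5)² + (y + 23.8)² = 16.45²; (x − 19.2)² + (y + 54.8)² = 128.81².
Subtracting the OCWA equation from the RID and HLID equations removes the quadratic terms:
-74.8 x − 280.4 y = 17752.16
204.6 x − 342.4 y = -10284.26
Solving the 2×2 system: x ≈ -108.0, y ≈ -34.5 km.

-108.0 km east, -34.5 km north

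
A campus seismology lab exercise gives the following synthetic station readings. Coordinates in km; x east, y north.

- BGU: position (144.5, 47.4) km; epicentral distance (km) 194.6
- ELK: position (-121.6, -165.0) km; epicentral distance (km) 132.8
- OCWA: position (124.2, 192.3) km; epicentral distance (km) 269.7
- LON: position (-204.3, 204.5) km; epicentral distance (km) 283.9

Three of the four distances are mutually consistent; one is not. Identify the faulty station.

Solve using three stations at a time. Using BGU, OCWA, LON (subtract circle equations pairwise → linear system) gives (x, y) ≈ (-36.4, -24.4).
Distances from that point to each station vs reported:
  BGU: calculated 194.6 vs reported 194.6 → residual 0.0 km
  ELK: calculated 164.4 vs reported 132.8 → residual 31.6 km
  OCWA: calculated 269.7 vs reported 269.7 → residual 0.0 km
  LON: calculated 283.9 vs reported 283.9 → residual 0.0 km
BGU, OCWA, LON are mutually consistent (residuals ≈ 0); ELK is off by 31.6 km.

ELK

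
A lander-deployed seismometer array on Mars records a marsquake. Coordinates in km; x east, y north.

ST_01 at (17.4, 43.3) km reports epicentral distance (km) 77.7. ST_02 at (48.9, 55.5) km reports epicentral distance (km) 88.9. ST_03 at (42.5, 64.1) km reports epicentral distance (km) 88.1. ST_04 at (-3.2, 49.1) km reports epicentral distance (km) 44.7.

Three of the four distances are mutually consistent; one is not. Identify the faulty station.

ST_01

Solve using three stations at a time. Using ST_02, ST_03, ST_04 (subtract circle equations pairwise → linear system) gives (x, y) ≈ (-28.9, 12.5).
Distances from that point to each station vs reported:
  ST_01: calculated 55.6 vs reported 77.7 → residual 22.1 km
  ST_02: calculated 88.9 vs reported 88.9 → residual 0.0 km
  ST_03: calculated 88.1 vs reported 88.1 → residual 0.0 km
  ST_04: calculated 44.7 vs reported 44.7 → residual 0.0 km
ST_02, ST_03, ST_04 are mutually consistent (residuals ≈ 0); ST_01 is off by 22.1 km.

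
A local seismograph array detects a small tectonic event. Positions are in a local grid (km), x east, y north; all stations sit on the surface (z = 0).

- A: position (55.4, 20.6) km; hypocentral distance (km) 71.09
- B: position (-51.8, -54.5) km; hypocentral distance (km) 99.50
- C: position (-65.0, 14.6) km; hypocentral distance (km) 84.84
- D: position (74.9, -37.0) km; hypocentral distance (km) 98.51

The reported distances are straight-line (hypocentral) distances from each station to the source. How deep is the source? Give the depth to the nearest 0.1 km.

depth ≈ 48.7 km

Each station gives a sphere (x−x_i)² + (y−y_i)² + z² = d_i² (stations at z=0).
Subtracting the A sphere from B and C: z² cancels, leaving linear equations in x and y:
-214.4 x − 150.2 y = -2686.49
-240.8 x − 12.0 y = -1199.40
Solving: x ≈ 4.403, y ≈ 11.601 km (keep extra digits for the depth step; rounded: 4.4, 11.6).
Then from the A sphere: z² = 71.09² − (x − 55.4)² − (y − 20.6)² with x = 4.403, y = 11.601, so z ≈ 48.704 ≈ 48.7 km.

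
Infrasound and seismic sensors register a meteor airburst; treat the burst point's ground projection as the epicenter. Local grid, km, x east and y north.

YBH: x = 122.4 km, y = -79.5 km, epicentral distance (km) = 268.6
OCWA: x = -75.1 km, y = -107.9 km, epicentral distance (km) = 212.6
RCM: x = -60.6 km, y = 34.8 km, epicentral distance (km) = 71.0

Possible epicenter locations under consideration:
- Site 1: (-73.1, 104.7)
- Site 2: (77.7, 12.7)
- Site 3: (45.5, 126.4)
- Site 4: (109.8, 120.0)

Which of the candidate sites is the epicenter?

Site 1

For each candidate, compare |candidate − station| to the reported distance:
Site 1: residuals YBH 0.0, OCWA 0.0, RCM 0.0 → max 0.0 km
Site 2: residuals YBH 166.1, OCWA 17.9, RCM 69.1 → max 166.1 km
Site 3: residuals YBH 48.8, OCWA 50.9, RCM 69.2 → max 69.2 km
Site 4: residuals YBH 68.7, OCWA 80.9, RCM 119.5 → max 119.5 km
Only Site 1 has all residuals ≈ 0.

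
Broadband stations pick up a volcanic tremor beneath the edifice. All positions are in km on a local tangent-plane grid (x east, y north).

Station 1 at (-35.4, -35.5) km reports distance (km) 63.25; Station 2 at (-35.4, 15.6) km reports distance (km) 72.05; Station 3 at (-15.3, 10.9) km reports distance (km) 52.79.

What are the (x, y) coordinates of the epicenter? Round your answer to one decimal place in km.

(26.3, -21.6)

Circle about each station: (x + 35.4)² + (y + 35.5)² = 63.25²; (x + 35.4)² + (y − 15.6)² = 72.05²; (x + 15.3)² + (y − 10.9)² = 52.79².
Subtracting pairs of circle equations eliminates x²+y² and gives linear equations (the radical axes):
0.0 x + 102.2 y = -2207.53
40.2 x + 92.8 y = -946.73
Solving the 2×2 system: x ≈ 26.3, y ≈ -21.6 km.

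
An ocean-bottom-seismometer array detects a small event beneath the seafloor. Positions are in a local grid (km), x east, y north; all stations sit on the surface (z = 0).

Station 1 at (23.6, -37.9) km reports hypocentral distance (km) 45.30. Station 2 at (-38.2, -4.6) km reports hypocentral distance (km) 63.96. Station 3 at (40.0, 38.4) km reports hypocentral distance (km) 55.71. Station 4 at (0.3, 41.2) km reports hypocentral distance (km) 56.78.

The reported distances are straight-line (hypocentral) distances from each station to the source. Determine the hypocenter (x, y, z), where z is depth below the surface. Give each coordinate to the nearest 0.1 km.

Each station gives a sphere (x−x_i)² + (y−y_i)² + z² = d_i² (stations at z=0).
Subtracting the Station 1 sphere from Station 2 and Station 3: z² cancels, leaving linear equations in x and y:
-123.6 x + 66.6 y = -2551.76
32.8 x + 152.6 y = 29.68
Solving: x ≈ 18.596, y ≈ -3.803 km (keep extra digits for the depth step; rounded: 18.6, -3.8).
Then from the Station 1 sphere: z² = 45.30² − (x − 23.6)² − (y + 37.9)² with x = 18.596, y = -3.803, so z ≈ 29.401 ≈ 29.4 km.

x ≈ 18.6 km, y ≈ -3.8 km, depth ≈ 29.4 km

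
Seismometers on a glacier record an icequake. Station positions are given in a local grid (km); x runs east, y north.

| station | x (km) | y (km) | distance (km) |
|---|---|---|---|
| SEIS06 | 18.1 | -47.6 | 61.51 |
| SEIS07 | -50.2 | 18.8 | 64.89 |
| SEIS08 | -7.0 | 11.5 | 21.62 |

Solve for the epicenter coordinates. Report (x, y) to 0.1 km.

14.5 km east, 13.8 km north

Circle about each station: (x − 18.1)² + (y + 47.6)² = 61.51²; (x + 50.2)² + (y − 18.8)² = 64.89²; (x + 7.0)² + (y − 11.5)² = 21.62².
Subtracting the SEIS06 equation from the SEIS07 and SEIS08 equations removes the quadratic terms:
-136.6 x + 132.8 y = -147.12
-50.2 x + 118.2 y = 903.94
Solving the 2×2 system: x ≈ 14.5, y ≈ 13.8 km.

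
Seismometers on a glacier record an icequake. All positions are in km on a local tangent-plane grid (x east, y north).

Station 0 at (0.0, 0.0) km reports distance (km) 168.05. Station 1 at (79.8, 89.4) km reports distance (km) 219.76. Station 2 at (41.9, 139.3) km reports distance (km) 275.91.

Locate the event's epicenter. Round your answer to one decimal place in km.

Circle about each station: x² + y² = 168.05²; (x − 79.8)² + (y − 89.4)² = 219.76²; (x − 41.9)² + (y − 139.3)² = 275.91².
Subtracting pairs of circle equations eliminates x²+y² and gives linear equations (the radical axes):
159.6 x + 178.8 y = -5693.26
83.8 x + 278.6 y = -26725.43
Solving the 2×2 system: x ≈ 108.3, y ≈ -128.5 km.

108.3 km east, -128.5 km north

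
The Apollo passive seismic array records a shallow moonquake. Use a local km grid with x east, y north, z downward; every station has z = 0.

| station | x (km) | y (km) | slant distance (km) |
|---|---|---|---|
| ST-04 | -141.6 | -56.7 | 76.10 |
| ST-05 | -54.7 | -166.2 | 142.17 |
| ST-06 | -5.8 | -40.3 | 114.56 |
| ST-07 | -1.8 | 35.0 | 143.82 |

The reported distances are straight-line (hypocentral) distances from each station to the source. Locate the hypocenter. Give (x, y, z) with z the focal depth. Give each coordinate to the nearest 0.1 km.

x ≈ -100.8 km, y ≈ -47.7 km, depth ≈ 63.6 km

Each station gives a sphere (x−x_i)² + (y−y_i)² + z² = d_i² (stations at z=0).
Subtracting the ST-04 sphere from ST-05 and ST-06: z² cancels, leaving linear equations in x and y:
173.8 x − 219.0 y = -7072.02
271.6 x + 32.8 y = -28940.50
Solving: x ≈ -100.795, y ≈ -47.699 km (keep extra digits for the depth step; rounded: -100.8, -47.7).
Then from the ST-04 sphere: z² = 76.10² − (x + 141.6)² − (y + 56.7)² with x = -100.795, y = -47.699, so z ≈ 63.601 ≈ 63.6 km.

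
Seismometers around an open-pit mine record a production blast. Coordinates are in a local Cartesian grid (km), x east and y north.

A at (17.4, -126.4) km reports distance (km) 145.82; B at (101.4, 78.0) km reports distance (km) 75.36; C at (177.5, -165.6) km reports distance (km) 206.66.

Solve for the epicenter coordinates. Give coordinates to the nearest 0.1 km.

x ≈ 68.7 km, y ≈ 10.1 km

Circle about each station: (x − 17.4)² + (y + 126.4)² = 145.82²; (x − 101.4)² + (y − 78.0)² = 75.36²; (x − 177.5)² + (y + 165.6)² = 206.66².
Subtracting pairs of circle equations eliminates x²+y² and gives linear equations (the radical axes):
168.0 x + 408.8 y = 15670.58
320.2 x − 78.4 y = 21205.01
Solving the 2×2 system: x ≈ 68.7, y ≈ 10.1 km.
Check against A (with the unrounded x, y): √((x − 17.4)²+(y + 126.4)²) = 145.82 ≈ 145.82 km. ✓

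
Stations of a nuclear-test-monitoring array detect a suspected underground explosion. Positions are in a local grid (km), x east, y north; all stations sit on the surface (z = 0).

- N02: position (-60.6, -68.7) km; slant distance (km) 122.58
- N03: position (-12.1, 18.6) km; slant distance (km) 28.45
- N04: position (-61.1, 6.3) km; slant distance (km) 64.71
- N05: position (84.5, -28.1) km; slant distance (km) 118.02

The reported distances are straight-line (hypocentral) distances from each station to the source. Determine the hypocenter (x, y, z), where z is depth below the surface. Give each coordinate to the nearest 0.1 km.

x ≈ -9.4 km, y ≈ 41.4 km, depth ≈ 16.8 km

Each station gives a sphere (x−x_i)² + (y−y_i)² + z² = d_i² (stations at z=0).
Subtracting the N02 sphere from N03 and N04: z² cancels, leaving linear equations in x and y:
97.0 x + 174.6 y = 6316.77
-1.0 x + 150.0 y = 6219.32
Solving: x ≈ -9.398, y ≈ 41.399 km (keep extra digits for the depth step; rounded: -9.4, 41.4).
Then from the N02 sphere: z² = 122.58² − (x + 60.6)² − (y + 68.7)² with x = -9.398, y = 41.399, so z ≈ 16.805 ≈ 16.8 km.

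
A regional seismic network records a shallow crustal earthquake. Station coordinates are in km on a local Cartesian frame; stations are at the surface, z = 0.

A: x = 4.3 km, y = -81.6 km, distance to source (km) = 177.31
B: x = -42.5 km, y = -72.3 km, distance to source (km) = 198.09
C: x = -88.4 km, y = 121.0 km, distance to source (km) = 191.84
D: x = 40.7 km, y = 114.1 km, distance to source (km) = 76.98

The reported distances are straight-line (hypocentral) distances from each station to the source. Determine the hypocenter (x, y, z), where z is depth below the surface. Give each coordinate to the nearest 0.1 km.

x ≈ 93.1 km, y ≈ 68.3 km, depth ≈ 32.9 km

Each station gives a sphere (x−x_i)² + (y−y_i)² + z² = d_i² (stations at z=0).
Subtracting the A sphere from B and C: z² cancels, leaving linear equations in x and y:
-93.6 x + 18.6 y = -7444.32
-185.4 x + 405.2 y = 10414.76
Solving: x ≈ 93.107, y ≈ 68.304 km (keep extra digits for the depth step; rounded: 93.1, 68.3).
Then from the A sphere: z² = 177.31² − (x − 4.3)² − (y + 81.6)² with x = 93.107, y = 68.304, so z ≈ 32.878 ≈ 32.9 km.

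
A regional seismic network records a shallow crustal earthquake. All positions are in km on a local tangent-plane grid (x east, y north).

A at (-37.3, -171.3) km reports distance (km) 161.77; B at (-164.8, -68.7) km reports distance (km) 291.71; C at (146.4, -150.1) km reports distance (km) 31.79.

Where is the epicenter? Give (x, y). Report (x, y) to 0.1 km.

Circle about each station: (x + 37.3)² + (y + 171.3)² = 161.77²; (x + 164.8)² + (y + 68.7)² = 291.71²; (x − 146.4)² + (y + 150.1)² = 31.79².
Subtracting the A equation from the B and C equations removes the quadratic terms:
-255.0 x + 205.2 y = -57781.44
367.4 x + 42.4 y = 38386.92
Solving the 2×2 system: x ≈ 119.8, y ≈ -132.7 km.

119.8 km east, -132.7 km north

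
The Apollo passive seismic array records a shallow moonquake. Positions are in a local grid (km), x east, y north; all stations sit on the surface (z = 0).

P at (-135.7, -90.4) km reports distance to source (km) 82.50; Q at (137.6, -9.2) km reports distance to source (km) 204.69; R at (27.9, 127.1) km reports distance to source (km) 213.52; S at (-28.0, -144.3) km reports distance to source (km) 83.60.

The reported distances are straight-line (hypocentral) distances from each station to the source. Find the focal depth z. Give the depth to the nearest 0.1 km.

Each station gives a sphere (x−x_i)² + (y−y_i)² + z² = d_i² (stations at z=0).
Subtracting the P sphere from Q and R: z² cancels, leaving linear equations in x and y:
546.6 x + 162.4 y = -42660.00
327.2 x + 435.0 y = -48438.37
Solving: x ≈ -57.902, y ≈ -67.799 km (keep extra digits for the depth step; rounded: -57.9, -67.8).
Then from the P sphere: z² = 82.50² − (x + 135.7)² − (y + 90.4)² with x = -57.902, y = -67.799, so z ≈ 15.586 ≈ 15.6 km.

z ≈ 15.6 km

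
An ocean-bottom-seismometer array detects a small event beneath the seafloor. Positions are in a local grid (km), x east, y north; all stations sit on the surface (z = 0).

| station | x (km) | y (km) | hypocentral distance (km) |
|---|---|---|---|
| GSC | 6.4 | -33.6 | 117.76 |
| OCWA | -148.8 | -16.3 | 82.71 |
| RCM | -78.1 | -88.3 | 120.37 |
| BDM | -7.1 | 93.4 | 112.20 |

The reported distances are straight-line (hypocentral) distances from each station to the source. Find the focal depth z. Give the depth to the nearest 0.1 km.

Each station gives a sphere (x−x_i)² + (y−y_i)² + z² = d_i² (stations at z=0).
Subtracting the GSC sphere from OCWA and RCM: z² cancels, leaving linear equations in x and y:
-310.4 x + 34.6 y = 28263.68
-169.0 x − 109.4 y = 12105.06
Solving: x ≈ -88.202, y ≈ 25.604 km (keep extra digits for the depth step; rounded: -88.2, 25.6).
Then from the GSC sphere: z² = 117.76² − (x − 6.4)² − (y + 33.6)² with x = -88.202, y = 25.604, so z ≈ 37.587 ≈ 37.6 km.

depth ≈ 37.6 km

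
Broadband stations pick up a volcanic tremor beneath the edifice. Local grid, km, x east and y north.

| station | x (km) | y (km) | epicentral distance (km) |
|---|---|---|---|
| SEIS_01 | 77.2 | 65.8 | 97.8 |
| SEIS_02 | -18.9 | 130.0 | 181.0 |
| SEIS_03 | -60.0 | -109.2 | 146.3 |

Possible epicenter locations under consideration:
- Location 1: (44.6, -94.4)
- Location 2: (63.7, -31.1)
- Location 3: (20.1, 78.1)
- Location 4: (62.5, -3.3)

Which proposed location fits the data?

Location 2

For each candidate, compare |candidate − station| to the reported distance:
Location 1: residuals SEIS_01 65.7, SEIS_02 52.2, SEIS_03 40.7 → max 65.7 km
Location 2: residuals SEIS_01 0.0, SEIS_02 0.0, SEIS_03 0.0 → max 0.0 km
Location 3: residuals SEIS_01 39.4, SEIS_02 116.1, SEIS_03 57.4 → max 116.1 km
Location 4: residuals SEIS_01 27.2, SEIS_02 24.8, SEIS_03 15.6 → max 27.2 km
Only Location 2 has all residuals ≈ 0.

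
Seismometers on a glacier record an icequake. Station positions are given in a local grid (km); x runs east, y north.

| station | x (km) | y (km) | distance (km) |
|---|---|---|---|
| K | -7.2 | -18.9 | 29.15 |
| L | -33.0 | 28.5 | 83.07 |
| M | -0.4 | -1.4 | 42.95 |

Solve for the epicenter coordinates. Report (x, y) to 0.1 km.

Circle about each station: (x + 7.2)² + (y + 18.9)² = 29.15²; (x + 33.0)² + (y − 28.5)² = 83.07²; (x + 0.4)² + (y + 1.4)² = 42.95².
Subtracting the K equation from the L and M equations removes the quadratic terms:
-51.6 x + 94.8 y = -4558.70
13.6 x + 35.0 y = -1401.91
Solving the 2×2 system: x ≈ 8.6, y ≈ -43.4 km.

(8.6, -43.4)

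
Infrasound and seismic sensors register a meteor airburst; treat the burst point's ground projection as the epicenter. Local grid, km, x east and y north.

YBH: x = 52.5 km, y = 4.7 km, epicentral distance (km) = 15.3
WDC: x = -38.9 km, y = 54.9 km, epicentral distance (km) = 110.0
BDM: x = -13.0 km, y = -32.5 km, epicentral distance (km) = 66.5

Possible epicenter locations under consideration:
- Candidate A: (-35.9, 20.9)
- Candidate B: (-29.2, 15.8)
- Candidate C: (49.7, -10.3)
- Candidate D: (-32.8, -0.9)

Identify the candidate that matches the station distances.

Candidate C

For each candidate, compare |candidate − station| to the reported distance:
Candidate A: residuals YBH 74.6, WDC 75.9, BDM 8.4 → max 75.9 km
Candidate B: residuals YBH 67.2, WDC 69.7, BDM 15.6 → max 69.7 km
Candidate C: residuals YBH 0.0, WDC 0.0, BDM 0.0 → max 0.0 km
Candidate D: residuals YBH 70.2, WDC 53.9, BDM 29.2 → max 70.2 km
Only Candidate C has all residuals ≈ 0.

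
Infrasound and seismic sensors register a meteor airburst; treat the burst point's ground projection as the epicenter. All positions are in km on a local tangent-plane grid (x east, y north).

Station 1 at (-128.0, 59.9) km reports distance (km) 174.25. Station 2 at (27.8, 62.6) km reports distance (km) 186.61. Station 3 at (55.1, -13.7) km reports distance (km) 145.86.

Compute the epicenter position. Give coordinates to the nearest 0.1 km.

Circle about each station: (x + 128.0)² + (y − 59.9)² = 174.25²; (x − 27.8)² + (y − 62.6)² = 186.61²; (x − 55.1)² + (y + 13.7)² = 145.86².
Subtracting pairs of circle equations eliminates x²+y² and gives linear equations (the radical axes):
311.6 x + 5.4 y = -19740.64
366.2 x − 147.2 y = -7660.39
Solving the 2×2 system: x ≈ -61.6, y ≈ -101.2 km.

(-61.6, -101.2)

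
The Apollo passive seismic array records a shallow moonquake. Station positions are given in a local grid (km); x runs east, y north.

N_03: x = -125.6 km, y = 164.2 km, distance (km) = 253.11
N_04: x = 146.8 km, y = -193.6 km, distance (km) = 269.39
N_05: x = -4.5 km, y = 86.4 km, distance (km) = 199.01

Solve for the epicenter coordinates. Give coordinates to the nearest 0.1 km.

x ≈ -100.9 km, y ≈ -87.7 km

Circle about each station: (x + 125.6)² + (y − 164.2)² = 253.11²; (x − 146.8)² + (y + 193.6)² = 269.39²; (x + 4.5)² + (y − 86.4)² = 199.01².
Subtracting the N_03 equation from the N_04 and N_05 equations removes the quadratic terms:
544.8 x − 715.6 y = 7787.90
242.2 x − 155.6 y = -10792.10
Solving the 2×2 system: x ≈ -100.9, y ≈ -87.7 km.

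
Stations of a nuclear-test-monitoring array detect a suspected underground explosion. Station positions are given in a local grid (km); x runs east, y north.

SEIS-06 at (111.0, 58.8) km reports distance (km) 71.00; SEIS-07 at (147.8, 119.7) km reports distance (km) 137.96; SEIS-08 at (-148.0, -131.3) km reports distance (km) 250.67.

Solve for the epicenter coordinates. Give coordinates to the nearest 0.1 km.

x ≈ 50.1 km, y ≈ 22.3 km

Circle about each station: (x − 111.0)² + (y − 58.8)² = 71.00²; (x − 147.8)² + (y − 119.7)² = 137.96²; (x + 148.0)² + (y + 131.3)² = 250.67².
Subtracting the SEIS-06 equation from the SEIS-07 and SEIS-08 equations removes the quadratic terms:
73.6 x + 121.8 y = 6402.53
-518.0 x − 380.2 y = -34429.20
Solving the 2×2 system: x ≈ 50.1, y ≈ 22.3 km.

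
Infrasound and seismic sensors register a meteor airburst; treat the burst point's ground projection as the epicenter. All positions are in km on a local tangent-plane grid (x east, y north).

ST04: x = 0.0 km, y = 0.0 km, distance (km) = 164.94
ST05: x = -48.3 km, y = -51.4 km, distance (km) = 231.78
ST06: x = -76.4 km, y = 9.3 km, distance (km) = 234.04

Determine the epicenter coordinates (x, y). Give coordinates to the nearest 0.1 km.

(150.0, 68.6)

Circle about each station: x² + y² = 164.94²; (x + 48.3)² + (y + 51.4)² = 231.78²; (x + 76.4)² + (y − 9.3)² = 234.04².
Subtracting pairs of circle equations eliminates x²+y² and gives linear equations (the radical axes):
-96.6 x − 102.8 y = -21541.91
-152.8 x + 18.6 y = -21646.07
Solving the 2×2 system: x ≈ 150.0, y ≈ 68.6 km.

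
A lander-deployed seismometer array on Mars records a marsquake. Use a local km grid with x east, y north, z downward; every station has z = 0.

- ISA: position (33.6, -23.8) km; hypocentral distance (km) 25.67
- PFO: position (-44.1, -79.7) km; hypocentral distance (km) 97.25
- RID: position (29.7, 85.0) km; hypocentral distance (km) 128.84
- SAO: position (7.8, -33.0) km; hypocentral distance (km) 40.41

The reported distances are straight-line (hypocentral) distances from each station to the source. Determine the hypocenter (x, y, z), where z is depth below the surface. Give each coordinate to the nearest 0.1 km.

Each station gives a sphere (x−x_i)² + (y−y_i)² + z² = d_i² (stations at z=0).
Subtracting the ISA sphere from PFO and RID: z² cancels, leaving linear equations in x and y:
-155.4 x − 111.8 y = -2197.11
-7.8 x + 217.6 y = -9529.11
Solving: x ≈ 44.496, y ≈ -42.197 km (keep extra digits for the depth step; rounded: 44.5, -42.2).
Then from the ISA sphere: z² = 25.67² − (x − 33.6)² − (y + 23.8)² with x = 44.496, y = -42.197, so z ≈ 14.205 ≈ 14.2 km.

(44.5, -42.2, 14.2)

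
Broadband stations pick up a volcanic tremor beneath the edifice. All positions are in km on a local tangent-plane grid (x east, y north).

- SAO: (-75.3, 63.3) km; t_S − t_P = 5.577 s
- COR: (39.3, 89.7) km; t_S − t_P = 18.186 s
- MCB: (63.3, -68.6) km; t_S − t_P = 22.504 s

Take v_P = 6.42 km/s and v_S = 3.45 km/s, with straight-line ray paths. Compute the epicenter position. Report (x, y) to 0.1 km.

Distance from S−P lag: d = Δt · v_P v_S / (v_P − v_S) = Δt · (6.42·3.45)/(6.42−3.45) ≈ 7.4576·Δt.
So d_SAO = 41.59, d_COR = 135.62, d_MCB = 167.83 km.
Circle about each station: (x + 75.3)² + (y − 63.3)² = 41.59²; (x − 39.3)² + (y − 89.7)² = 135.62²; (x − 63.3)² + (y + 68.6)² = 167.83².
Subtracting pairs of circle equations eliminates x²+y² and gives linear equations (the radical axes):
229.2 x + 52.8 y = -16749.46
277.2 x − 263.8 y = -27401.31
Solving the 2×2 system: x ≈ -78.1, y ≈ 21.8 km.

-78.1 km east, 21.8 km north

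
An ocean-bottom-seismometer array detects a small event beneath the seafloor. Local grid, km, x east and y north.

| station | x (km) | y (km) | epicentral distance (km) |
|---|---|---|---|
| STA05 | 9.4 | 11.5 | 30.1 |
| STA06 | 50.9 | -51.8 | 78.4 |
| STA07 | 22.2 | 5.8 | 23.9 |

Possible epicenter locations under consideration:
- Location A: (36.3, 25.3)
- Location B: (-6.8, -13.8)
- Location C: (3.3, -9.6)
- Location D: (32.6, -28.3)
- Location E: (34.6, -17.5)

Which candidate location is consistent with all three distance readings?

Location A

For each candidate, compare |candidate − station| to the reported distance:
Location A: residuals STA05 0.1, STA06 0.1, STA07 0.2 → max 0.2 km
Location B: residuals STA05 0.1, STA06 9.3, STA07 11.1 → max 11.1 km
Location C: residuals STA05 8.1, STA06 14.8, STA07 0.5 → max 14.8 km
Location D: residuals STA05 16.0, STA06 48.6, STA07 11.8 → max 48.6 km
Location E: residuals STA05 8.3, STA06 40.4, STA07 2.5 → max 40.4 km
Only Location A has all residuals ≈ 0.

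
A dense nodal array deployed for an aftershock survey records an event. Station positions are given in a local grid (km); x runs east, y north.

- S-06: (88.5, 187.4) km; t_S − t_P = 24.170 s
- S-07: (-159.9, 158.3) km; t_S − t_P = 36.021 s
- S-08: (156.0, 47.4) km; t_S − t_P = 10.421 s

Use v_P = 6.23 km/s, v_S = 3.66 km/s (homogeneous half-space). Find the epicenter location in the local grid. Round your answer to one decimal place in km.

x ≈ 100.7 km, y ≈ -26.7 km

Distance from S−P lag: d = Δt · v_P v_S / (v_P − v_S) = Δt · (6.23·3.66)/(6.23−3.66) ≈ 8.8723·Δt.
So d_S-06 = 214.44, d_S-07 = 319.59, d_S-08 = 92.46 km.
Circle about each station: (x − 88.5)² + (y − 187.4)² = 214.44²; (x + 159.9)² + (y − 158.3)² = 319.59²; (x − 156.0)² + (y − 47.4)² = 92.46².
Subtracting the S-06 equation from the S-07 and S-08 equations removes the quadratic terms:
-496.8 x − 58.2 y = -48477.36
135.0 x − 280.0 y = 21067.41
Solving the 2×2 system: x ≈ 100.7, y ≈ -26.7 km.
Check against S-06 (with the unrounded x, y): √((x − 88.5)²+(y − 187.4)²) = 214.43 ≈ 214.44 km. ✓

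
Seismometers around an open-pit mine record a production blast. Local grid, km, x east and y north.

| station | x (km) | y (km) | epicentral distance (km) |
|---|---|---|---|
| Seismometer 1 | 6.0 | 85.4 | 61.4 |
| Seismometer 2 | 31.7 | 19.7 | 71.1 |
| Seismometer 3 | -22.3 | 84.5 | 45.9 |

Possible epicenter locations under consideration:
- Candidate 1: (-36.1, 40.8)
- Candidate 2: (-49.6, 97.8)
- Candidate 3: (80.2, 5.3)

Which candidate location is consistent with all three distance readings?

Candidate 1

For each candidate, compare |candidate − station| to the reported distance:
Candidate 1: residuals Seismometer 1 0.1, Seismometer 2 0.1, Seismometer 3 0.1 → max 0.1 km
Candidate 2: residuals Seismometer 1 4.4, Seismometer 2 41.6, Seismometer 3 15.5 → max 41.6 km
Candidate 3: residuals Seismometer 1 47.8, Seismometer 2 20.5, Seismometer 3 83.6 → max 83.6 km
Only Candidate 1 has all residuals ≈ 0.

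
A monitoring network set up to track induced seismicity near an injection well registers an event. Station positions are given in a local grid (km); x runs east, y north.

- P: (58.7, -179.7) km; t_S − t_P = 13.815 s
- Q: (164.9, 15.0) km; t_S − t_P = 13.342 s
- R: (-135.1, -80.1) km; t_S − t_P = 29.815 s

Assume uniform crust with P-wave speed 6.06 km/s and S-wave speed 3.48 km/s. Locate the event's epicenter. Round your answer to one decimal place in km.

108.6 km east, -78.4 km north

Distance from S−P lag: d = Δt · v_P v_S / (v_P − v_S) = Δt · (6.06·3.48)/(6.06−3.48) ≈ 8.1740·Δt.
So d_P = 112.92, d_Q = 109.06, d_R = 243.71 km.
Circle about each station: (x − 58.7)² + (y + 179.7)² = 112.92²; (x − 164.9)² + (y − 15.0)² = 109.06²; (x + 135.1)² + (y + 80.1)² = 243.71².
Subtracting pairs of circle equations eliminates x²+y² and gives linear equations (the radical axes):
212.4 x + 389.4 y = -7463.93
-387.6 x + 199.2 y = -57713.40
Solving the 2×2 system: x ≈ 108.6, y ≈ -78.4 km.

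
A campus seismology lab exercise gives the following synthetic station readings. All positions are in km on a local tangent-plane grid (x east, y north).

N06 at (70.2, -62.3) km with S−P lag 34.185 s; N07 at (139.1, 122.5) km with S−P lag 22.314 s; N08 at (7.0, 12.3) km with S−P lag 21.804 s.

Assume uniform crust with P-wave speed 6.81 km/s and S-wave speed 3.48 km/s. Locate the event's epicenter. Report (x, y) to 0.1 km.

Distance from S−P lag: d = Δt · v_P v_S / (v_P − v_S) = Δt · (6.81·3.48)/(6.81−3.48) ≈ 7.1168·Δt.
So d_N06 = 243.29, d_N07 = 158.80, d_N08 = 155.17 km.
Circle about each station: (x − 70.2)² + (y + 62.3)² = 243.29²; (x − 139.1)² + (y − 122.5)² = 158.80²; (x − 7.0)² + (y − 12.3)² = 155.17².
Subtracting pairs of circle equations eliminates x²+y² and gives linear equations (the radical axes):
137.8 x + 369.6 y = 59518.31
-126.4 x + 149.2 y = 26503.26
Solving the 2×2 system: x ≈ -13.6, y ≈ 166.1 km.

x ≈ -13.6 km, y ≈ 166.1 km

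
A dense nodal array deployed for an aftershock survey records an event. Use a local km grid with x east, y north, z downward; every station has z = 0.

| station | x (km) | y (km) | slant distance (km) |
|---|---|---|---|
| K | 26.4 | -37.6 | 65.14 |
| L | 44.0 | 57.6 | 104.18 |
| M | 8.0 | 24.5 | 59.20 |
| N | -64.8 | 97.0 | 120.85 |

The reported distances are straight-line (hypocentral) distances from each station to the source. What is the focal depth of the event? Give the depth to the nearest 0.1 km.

30.2 km

Each station gives a sphere (x−x_i)² + (y−y_i)² + z² = d_i² (stations at z=0).
Subtracting the K sphere from L and M: z² cancels, leaving linear equations in x and y:
35.2 x + 190.4 y = -3467.21
-36.8 x + 124.2 y = -707.89
Solving: x ≈ -26.000, y ≈ -13.403 km (keep extra digits for the depth step; rounded: -26.0, -13.4).
Then from the K sphere: z² = 65.14² − (x − 26.4)² − (y + 37.6)² with x = -26.000, y = -13.403, so z ≈ 30.199 ≈ 30.2 km.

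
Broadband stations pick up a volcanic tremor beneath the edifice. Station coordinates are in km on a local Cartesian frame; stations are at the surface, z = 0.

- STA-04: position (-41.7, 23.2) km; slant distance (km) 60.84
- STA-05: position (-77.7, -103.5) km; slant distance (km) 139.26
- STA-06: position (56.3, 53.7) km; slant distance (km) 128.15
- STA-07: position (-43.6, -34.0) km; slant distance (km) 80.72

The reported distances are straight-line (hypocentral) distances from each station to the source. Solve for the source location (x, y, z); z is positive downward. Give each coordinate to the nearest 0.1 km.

Each station gives a sphere (x−x_i)² + (y−y_i)² + z² = d_i² (stations at z=0).
Subtracting the STA-04 sphere from STA-05 and STA-06: z² cancels, leaving linear equations in x and y:
-72.0 x − 253.4 y = -1219.43
196.0 x + 61.0 y = -8944.67
Solving: x ≈ -51.706, y ≈ 19.504 km (keep extra digits for the depth step; rounded: -51.7, 19.5).
Then from the STA-04 sphere: z² = 60.84² − (x + 41.7)² − (y − 23.2)² with x = -51.706, y = 19.504, so z ≈ 59.898 ≈ 59.9 km.

x ≈ -51.7 km, y ≈ 19.5 km, depth ≈ 59.9 km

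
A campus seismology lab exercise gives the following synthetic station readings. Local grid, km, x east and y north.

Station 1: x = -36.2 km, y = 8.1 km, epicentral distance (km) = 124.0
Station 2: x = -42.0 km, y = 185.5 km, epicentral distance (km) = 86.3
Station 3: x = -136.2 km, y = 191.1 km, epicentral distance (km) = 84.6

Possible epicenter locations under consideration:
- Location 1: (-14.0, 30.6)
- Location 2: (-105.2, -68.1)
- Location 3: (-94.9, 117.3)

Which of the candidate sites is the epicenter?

Location 3

For each candidate, compare |candidate − station| to the reported distance:
Location 1: residuals Station 1 92.4, Station 2 71.1, Station 3 117.1 → max 117.1 km
Location 2: residuals Station 1 21.2, Station 2 175.1, Station 3 176.4 → max 176.4 km
Location 3: residuals Station 1 0.0, Station 2 0.0, Station 3 0.0 → max 0.0 km
Only Location 3 has all residuals ≈ 0.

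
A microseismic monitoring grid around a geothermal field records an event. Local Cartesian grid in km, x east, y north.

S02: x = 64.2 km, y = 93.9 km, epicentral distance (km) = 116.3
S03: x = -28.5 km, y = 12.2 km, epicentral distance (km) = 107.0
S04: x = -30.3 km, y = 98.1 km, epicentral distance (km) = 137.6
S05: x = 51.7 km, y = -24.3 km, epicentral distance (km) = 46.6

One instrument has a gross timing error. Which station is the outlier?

Solve using three stations at a time. Using S03, S04, S05 (subtract circle equations pairwise → linear system) gives (x, y) ≈ (78.5, 13.8).
Distances from that point to each station vs reported:
  S02: calculated 81.3 vs reported 116.3 → residual 35.0 km
  S03: calculated 107.0 vs reported 107.0 → residual 0.0 km
  S04: calculated 137.6 vs reported 137.6 → residual 0.0 km
  S05: calculated 46.6 vs reported 46.6 → residual 0.0 km
S03, S04, S05 are mutually consistent (residuals ≈ 0); S02 is off by 35.0 km.

S02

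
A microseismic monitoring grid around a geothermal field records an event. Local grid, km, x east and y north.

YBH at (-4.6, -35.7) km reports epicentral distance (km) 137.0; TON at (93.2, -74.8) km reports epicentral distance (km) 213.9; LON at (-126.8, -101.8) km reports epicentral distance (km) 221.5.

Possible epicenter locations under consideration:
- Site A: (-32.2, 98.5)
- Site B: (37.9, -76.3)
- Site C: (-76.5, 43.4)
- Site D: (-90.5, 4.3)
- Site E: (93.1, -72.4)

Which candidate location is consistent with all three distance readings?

For each candidate, compare |candidate − station| to the reported distance:
Site A: residuals YBH 0.0, TON 0.0, LON 0.0 → max 0.0 km
Site B: residuals YBH 78.2, TON 158.6, LON 54.8 → max 158.6 km
Site C: residuals YBH 30.1, TON 7.1, LON 67.8 → max 67.8 km
Site D: residuals YBH 42.2, TON 13.9, LON 109.4 → max 109.4 km
Site E: residuals YBH 32.6, TON 211.5, LON 0.4 → max 211.5 km
Only Site A has all residuals ≈ 0.

Site A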